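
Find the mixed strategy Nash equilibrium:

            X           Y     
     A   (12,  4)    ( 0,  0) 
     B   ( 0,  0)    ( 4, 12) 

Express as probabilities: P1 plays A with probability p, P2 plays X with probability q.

p = 0.75, q = 0.25

Work:
Find probabilities that make opponent indifferent:
P2 chooses q to make P1 indifferent between A and B
P1 chooses p to make P2 indifferent between X and Y
Mixed NE: P1 plays (A: 0.75, B: 0.25), P2 plays (X: 0.25, Y: 0.75)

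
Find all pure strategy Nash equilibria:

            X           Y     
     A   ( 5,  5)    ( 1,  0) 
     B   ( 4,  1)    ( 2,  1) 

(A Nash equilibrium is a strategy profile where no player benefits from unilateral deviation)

Nash equilibrium: (A, X), (B, Y)

Work:
Best responses:
  P1 vs X: payoffs [5, 4] → best response A (payoff 5)
  P1 vs Y: payoffs [1, 2] → best response B (payoff 2)
  P2 vs A: payoffs [5, 0] → best response X (payoff 5)
  P2 vs B: payoffs [1, 1] → best response X/Y (payoff 1)
Mutual best responses: (A,X), (B,Y) → Nash equilibria.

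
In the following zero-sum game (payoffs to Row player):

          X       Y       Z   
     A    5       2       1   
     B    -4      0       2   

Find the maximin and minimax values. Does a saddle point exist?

Maximin = 1, Minimax = 2, Saddle: False

Work:
Row minimums: [1, -4] → maximin = 1
Column maximums: [5, 2, 2] → minimax = 2
No saddle point (maximin ≠ minimax). Mixed strategy needed.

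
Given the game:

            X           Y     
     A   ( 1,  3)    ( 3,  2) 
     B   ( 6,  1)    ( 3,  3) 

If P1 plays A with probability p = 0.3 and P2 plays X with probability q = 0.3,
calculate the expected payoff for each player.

E[P1] = 3.45, E[P2] = 2.37

Work:
E[P1] = p·q·π₁(A,X) + p·(1-q)·π₁(A,Y) + (1-p)·q·π₁(B,X) + (1-p)·(1-q)·π₁(B,Y)
= 0.3·0.3·1 + 0.3·0.7·3 + 0.7·0.3·6 + 0.7·0.7·3
= 3.45

E[P2] = 2.37 (similar calculation)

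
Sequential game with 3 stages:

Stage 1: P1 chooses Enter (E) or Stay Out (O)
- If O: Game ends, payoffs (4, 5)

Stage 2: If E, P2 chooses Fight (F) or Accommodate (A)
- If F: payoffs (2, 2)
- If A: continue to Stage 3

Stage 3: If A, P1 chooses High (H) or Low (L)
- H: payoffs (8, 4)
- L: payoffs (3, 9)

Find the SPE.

SPE: (E, A, H); Outcome (8, 4)

Work:
Stage 3: P1 chooses H (8 vs 3)
Stage 2: P2: F->2, A->4 (anticipating H). Choose A
Stage 1: P1: O->4, E->8 (anticipating A, H). Choose E
SPE path: E -> A -> H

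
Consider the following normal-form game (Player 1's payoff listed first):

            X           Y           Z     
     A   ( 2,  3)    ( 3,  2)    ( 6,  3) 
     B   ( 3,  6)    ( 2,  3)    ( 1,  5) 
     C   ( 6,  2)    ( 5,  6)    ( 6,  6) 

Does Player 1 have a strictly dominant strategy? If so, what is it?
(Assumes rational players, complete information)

No strictly dominant strategy exists for Player 1

Work:
A strategy strictly dominates another if it gives a strictly higher payoff against every opponent action. Compare each pair of P1's strategies column-by-column:
  A vs B: [2 vs 3, 3 vs 2, 6 vs 1] → A does not strictly dominate B (column X: 2 ≤ 3)
  A vs C: [2 vs 6, 3 vs 5, 6 vs 6] → A does not strictly dominate C (column X: 2 ≤ 6)
  B vs A: [3 vs 2, 2 vs 3, 1 vs 6] → B does not strictly dominate A (column Y: 2 ≤ 3)
  B vs C: [3 vs 6, 2 vs 5, 1 vs 6] → B does not strictly dominate C (column X: 3 ≤ 6)
  C vs A: [6 vs 2, 5 vs 3, 6 vs 6] → C does not strictly dominate A (column Z: 6 ≤ 6)
  C vs B: [6 vs 3, 5 vs 2, 6 vs 1] → C strictly dominates B
No single strategy strictly dominates all others → no strictly dominant strategy.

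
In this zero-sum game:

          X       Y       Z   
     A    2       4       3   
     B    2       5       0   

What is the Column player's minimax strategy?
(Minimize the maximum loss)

Column should play X, value = 2

Work:
Column player minimizes Row's maximum payoff:
Column X: max payoff to Row = 2
Column Y: max payoff to Row = 5
Column Z: max payoff to Row = 3
Minimum is 2, achieved by column X.
Minimax strategy: X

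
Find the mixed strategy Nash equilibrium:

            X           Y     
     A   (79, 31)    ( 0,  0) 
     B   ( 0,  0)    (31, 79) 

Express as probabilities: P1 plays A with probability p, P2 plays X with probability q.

p = 0.7182, q = 0.2818

Work:
Find probabilities that make opponent indifferent:
P2 chooses q to make P1 indifferent between A and B
P1 chooses p to make P2 indifferent between X and Y
Mixed NE: P1 plays (A: 0.7182, B: 0.2818), P2 plays (X: 0.2818, Y: 0.7182)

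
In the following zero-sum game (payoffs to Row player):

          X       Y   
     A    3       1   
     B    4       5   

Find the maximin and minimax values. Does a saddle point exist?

Maximin = 4, Minimax = 4, Saddle: True

Work:
Row minimums: [1, 4] → maximin = 4
Column maximums: [4, 5] → minimax = 4
Saddle point exists! Game value = 4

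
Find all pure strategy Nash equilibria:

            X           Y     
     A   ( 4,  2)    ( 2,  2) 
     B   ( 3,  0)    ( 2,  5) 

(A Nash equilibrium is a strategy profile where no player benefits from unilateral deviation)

Nash equilibrium: (A, X), (A, Y), (B, Y)

Work:
Best responses:
  P1 vs X: payoffs [4, 3] → best response A (payoff 4)
  P1 vs Y: payoffs [2, 2] → best response A/B (payoff 2)
  P2 vs A: payoffs [2, 2] → best response X/Y (payoff 2)
  P2 vs B: payoffs [0, 5] → best response Y (payoff 5)
Mutual best responses: (A,X), (A,Y), (B,Y) → Nash equilibria.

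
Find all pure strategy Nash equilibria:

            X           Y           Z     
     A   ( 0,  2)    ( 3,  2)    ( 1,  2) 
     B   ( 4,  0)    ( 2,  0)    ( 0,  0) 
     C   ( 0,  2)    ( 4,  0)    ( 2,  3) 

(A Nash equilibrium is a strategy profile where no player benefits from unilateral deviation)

Nash equilibrium: (B, X), (C, Z)

Work:
Best responses:
  P1 vs X: payoffs [0, 4, 0] → best response B (payoff 4)
  P1 vs Y: payoffs [3, 2, 4] → best response C (payoff 4)
  P1 vs Z: payoffs [1, 0, 2] → best response C (payoff 2)
  P2 vs A: payoffs [2, 2, 2] → best response X/Y/Z (payoff 2)
  P2 vs B: payoffs [0, 0, 0] → best response X/Y/Z (payoff 0)
  P2 vs C: payoffs [2, 0, 3] → best response Z (payoff 3)
Mutual best responses: (B,X), (C,Z) → Nash equilibria.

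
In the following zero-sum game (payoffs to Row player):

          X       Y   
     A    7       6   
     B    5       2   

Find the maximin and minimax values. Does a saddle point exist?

Maximin = 6, Minimax = 6, Saddle: True

Work:
Row minimums: [6, 2] → maximin = 6
Column maximums: [7, 6] → minimax = 6
Saddle point exists! Game value = 6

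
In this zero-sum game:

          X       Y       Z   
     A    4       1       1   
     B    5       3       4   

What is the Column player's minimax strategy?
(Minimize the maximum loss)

Column should play Y, value = 3

Work:
Column player minimizes Row's maximum payoff:
Column X: max payoff to Row = 5
Column Y: max payoff to Row = 3
Column Z: max payoff to Row = 4
Minimum is 3, achieved by column Y.
Minimax strategy: Y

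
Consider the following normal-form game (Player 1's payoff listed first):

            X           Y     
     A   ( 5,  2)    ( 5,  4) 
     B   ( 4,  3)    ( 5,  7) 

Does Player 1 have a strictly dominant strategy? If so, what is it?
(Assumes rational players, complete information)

No strictly dominant strategy exists for Player 1

Work:
A strategy strictly dominates another if it gives a strictly higher payoff against every opponent action. Compare each pair of P1's strategies column-by-column:
  A vs B: [5 vs 4, 5 vs 5] → A does not strictly dominate B (column Y: 5 ≤ 5)
  B vs A: [4 vs 5, 5 vs 5] → B does not strictly dominate A (column X: 4 ≤ 5)
No single strategy strictly dominates all others → no strictly dominant strategy.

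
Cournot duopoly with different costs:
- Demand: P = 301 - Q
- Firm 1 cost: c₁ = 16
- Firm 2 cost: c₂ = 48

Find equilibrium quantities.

q₁* = 105.67, q₂* = 73.67

Work:
Reaction: q₁ = (301 - 16 - q₂)/2
Reaction: q₂ = (301 - 48 - q₁)/2
Solve simultaneously:
q₁* = (301 - 2×16 + 48)/3 = 105.67
q₂* = (301 - 2×48 + 16)/3 = 73.67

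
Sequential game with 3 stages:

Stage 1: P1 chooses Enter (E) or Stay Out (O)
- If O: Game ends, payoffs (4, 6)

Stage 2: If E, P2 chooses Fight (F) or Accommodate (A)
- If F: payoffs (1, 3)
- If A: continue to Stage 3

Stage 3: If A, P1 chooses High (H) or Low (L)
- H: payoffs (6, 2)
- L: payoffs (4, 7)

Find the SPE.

SPE: (O, F, H); Outcome (4, 6)

Work:
Stage 3: P1 chooses H (6 vs 4)
Stage 2: P2: F->3, A->2 (anticipating H). Choose F
Stage 1: P1: O->4, E->1 (anticipating F, H). Choose O
SPE path: O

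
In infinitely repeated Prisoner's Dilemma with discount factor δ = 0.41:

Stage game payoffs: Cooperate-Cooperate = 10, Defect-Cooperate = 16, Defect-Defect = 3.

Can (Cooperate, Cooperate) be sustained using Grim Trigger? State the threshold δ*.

δ* = 0.4615; since δ = 0.41 < 0.4615, cooperation cannot be sustained

Work:
For Grim Trigger:
Cooperate forever: 10/(1-δ)
Defect then punished: 16 + 3·δ/(1-δ)
Need: 10/(1-δ) ≥ 16 + 3·δ/(1-δ)
Solving: δ ≥ (T-R)/(T-P) = (16-10)/(16-3) = 0.4615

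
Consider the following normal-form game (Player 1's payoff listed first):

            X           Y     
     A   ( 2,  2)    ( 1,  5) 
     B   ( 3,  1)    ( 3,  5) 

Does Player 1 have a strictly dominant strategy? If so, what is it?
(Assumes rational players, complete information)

Yes, Player 1's strictly dominant strategy is B

Work:
A strategy strictly dominates another if it gives a strictly higher payoff against every opponent action. Compare each pair of P1's strategies column-by-column:
  A vs B: [2 vs 3, 1 vs 3] → A does not strictly dominate B (column X: 2 ≤ 3)
  B vs A: [3 vs 2, 3 vs 1] → B strictly dominates A
B strictly dominates every other strategy → strictly dominant.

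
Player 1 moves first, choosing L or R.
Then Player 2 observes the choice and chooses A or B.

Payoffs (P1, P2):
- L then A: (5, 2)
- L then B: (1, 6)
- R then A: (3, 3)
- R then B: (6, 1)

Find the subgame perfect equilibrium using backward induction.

P1 plays R, P2 plays B after L and A after R; Payoff (3, 3)

Work:
Backward induction:
After L: P2 chooses B → P1 gets 1
After R: P2 chooses A → P1 gets 3
P1 chooses R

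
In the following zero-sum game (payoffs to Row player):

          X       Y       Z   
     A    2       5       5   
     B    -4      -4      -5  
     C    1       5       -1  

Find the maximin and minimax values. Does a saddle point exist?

Maximin = 2, Minimax = 2, Saddle: True

Work:
Row minimums: [2, -5, -1] → maximin = 2
Column maximums: [2, 5, 5] → minimax = 2
Saddle point exists! Game value = 2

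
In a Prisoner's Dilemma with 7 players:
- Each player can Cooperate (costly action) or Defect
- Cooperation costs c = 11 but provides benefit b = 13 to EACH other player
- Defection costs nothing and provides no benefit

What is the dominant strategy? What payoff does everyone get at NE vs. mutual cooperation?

Dominant: Defect; NE payoff = 0; Coop payoff = 67

Work:
Defect dominates (saves cost c = 11, benefit to others is external)
NE: All defect → everyone gets 0
If all cooperate: each receives (6)×13 - 11 = 67
Social dilemma: 67 > 0 but NE gives 0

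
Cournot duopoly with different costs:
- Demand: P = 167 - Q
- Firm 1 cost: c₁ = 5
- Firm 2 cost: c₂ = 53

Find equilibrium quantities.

q₁* = 70.0, q₂* = 22.0

Work:
Reaction: q₁ = (167 - 5 - q₂)/2
Reaction: q₂ = (167 - 53 - q₁)/2
Solve simultaneously:
q₁* = (167 - 2×5 + 53)/3 = 70.0
q₂* = (167 - 2×53 + 5)/3 = 22.0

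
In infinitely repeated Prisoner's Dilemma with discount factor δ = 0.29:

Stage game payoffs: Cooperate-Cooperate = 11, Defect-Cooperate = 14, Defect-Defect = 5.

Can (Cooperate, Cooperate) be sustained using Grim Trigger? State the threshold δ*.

δ* = 0.3333; since δ = 0.29 < 0.3333, cooperation cannot be sustained

Work:
For Grim Trigger:
Cooperate forever: 11/(1-δ)
Defect then punished: 14 + 5·δ/(1-δ)
Need: 11/(1-δ) ≥ 14 + 5·δ/(1-δ)
Solving: δ ≥ (T-R)/(T-P) = (14-11)/(14-5) = 0.3333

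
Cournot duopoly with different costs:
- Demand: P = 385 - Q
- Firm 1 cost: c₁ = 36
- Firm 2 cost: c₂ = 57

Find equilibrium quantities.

q₁* = 123.33, q₂* = 102.33

Work:
Reaction: q₁ = (385 - 36 - q₂)/2
Reaction: q₂ = (385 - 57 - q₁)/2
Solve simultaneously:
q₁* = (385 - 2×36 + 57)/3 = 123.33
q₂* = (385 - 2×57 + 36)/3 = 102.33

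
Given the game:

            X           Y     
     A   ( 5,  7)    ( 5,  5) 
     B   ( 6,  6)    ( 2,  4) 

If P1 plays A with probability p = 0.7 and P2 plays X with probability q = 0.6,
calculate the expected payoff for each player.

E[P1] = 4.82, E[P2] = 5.9

Work:
E[P1] = p·q·π₁(A,X) + p·(1-q)·π₁(A,Y) + (1-p)·q·π₁(B,X) + (1-p)·(1-q)·π₁(B,Y)
= 0.7·0.6·5 + 0.7·0.4·5 + 0.3·0.6·6 + 0.3·0.4·2
= 4.82

E[P2] = 5.9 (similar calculation)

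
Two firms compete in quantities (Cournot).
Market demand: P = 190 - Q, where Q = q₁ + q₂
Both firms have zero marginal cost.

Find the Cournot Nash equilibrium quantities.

q₁* = q₂* = 63.33; P* = 63.33

Work:
Profit: π_i = P·q_i = (a - q_i - q_j)·q_i
FOC: ∂π_i/∂q_i = a - 2q_i - q_j = 0
Reaction function: q_i = (190 - q_j)/2
Symmetry: q* = 190/3 = 63.33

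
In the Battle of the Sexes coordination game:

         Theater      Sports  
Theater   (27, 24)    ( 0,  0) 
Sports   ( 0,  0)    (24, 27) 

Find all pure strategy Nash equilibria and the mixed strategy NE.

Pure NE: (Theater, Theater) and (Sports, Sports); Mixed NE: p = 0.5294, q = 0.4706

Work:
Check pure NE:
(Theater, Theater): (27, 24) - no unilateral deviation beneficial
(Sports, Sports): (24, 27) - no unilateral deviation beneficial
Mixed NE: P1 plays Theater with p = 0.5294, P2 plays Theater with q = 0.4706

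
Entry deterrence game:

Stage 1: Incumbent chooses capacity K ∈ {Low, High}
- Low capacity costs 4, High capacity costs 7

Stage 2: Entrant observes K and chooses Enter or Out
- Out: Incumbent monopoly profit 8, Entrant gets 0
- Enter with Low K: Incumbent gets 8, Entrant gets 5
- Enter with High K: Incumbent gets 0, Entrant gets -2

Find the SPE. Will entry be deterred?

SPE: (Low, Enter|Low, Out|High); Entry not deterred. Incumbent net profit = 4, Entrant gets 5

Work:
After Low K: Entrant enters (5 > 0)
After High K: Entrant stays out (-2 < 0)
Incumbent: Low → 8−4=4, High → 8−7=1
Incumbent chooses Low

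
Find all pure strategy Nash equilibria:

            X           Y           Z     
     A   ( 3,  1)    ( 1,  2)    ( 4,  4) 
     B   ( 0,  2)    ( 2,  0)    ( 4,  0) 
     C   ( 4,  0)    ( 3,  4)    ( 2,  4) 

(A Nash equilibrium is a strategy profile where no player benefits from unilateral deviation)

Nash equilibrium: (A, Z), (C, Y)

Work:
Best responses:
  P1 vs X: payoffs [3, 0, 4] → best response C (payoff 4)
  P1 vs Y: payoffs [1, 2, 3] → best response C (payoff 3)
  P1 vs Z: payoffs [4, 4, 2] → best response A/B (payoff 4)
  P2 vs A: payoffs [1, 2, 4] → best response Z (payoff 4)
  P2 vs B: payoffs [2, 0, 0] → best response X (payoff 2)
  P2 vs C: payoffs [0, 4, 4] → best response Y/Z (payoff 4)
Mutual best responses: (A,Z), (C,Y) → Nash equilibria.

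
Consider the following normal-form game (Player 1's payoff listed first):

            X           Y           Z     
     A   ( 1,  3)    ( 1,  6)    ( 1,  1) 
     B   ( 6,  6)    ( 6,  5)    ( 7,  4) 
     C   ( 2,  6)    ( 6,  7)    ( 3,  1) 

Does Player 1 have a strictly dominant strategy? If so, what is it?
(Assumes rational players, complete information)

No strictly dominant strategy exists for Player 1

Work:
A strategy strictly dominates another if it gives a strictly higher payoff against every opponent action. Compare each pair of P1's strategies column-by-column:
  A vs B: [1 vs 6, 1 vs 6, 1 vs 7] → A does not strictly dominate B (column X: 1 ≤ 6)
  A vs C: [1 vs 2, 1 vs 6, 1 vs 3] → A does not strictly dominate C (column X: 1 ≤ 2)
  B vs A: [6 vs 1, 6 vs 1, 7 vs 1] → B strictly dominates A
  B vs C: [6 vs 2, 6 vs 6, 7 vs 3] → B does not strictly dominate C (column Y: 6 ≤ 6)
  C vs A: [2 vs 1, 6 vs 1, 3 vs 1] → C strictly dominates A
  C vs B: [2 vs 6, 6 vs 6, 3 vs 7] → C does not strictly dominate B (column X: 2 ≤ 6)
No single strategy strictly dominates all others → no strictly dominant strategy.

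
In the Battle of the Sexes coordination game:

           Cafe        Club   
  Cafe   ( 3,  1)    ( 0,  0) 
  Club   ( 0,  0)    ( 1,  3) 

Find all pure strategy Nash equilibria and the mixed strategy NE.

Pure NE: (Cafe, Cafe) and (Club, Club); Mixed NE: p = 0.75, q = 0.25

Work:
Check pure NE:
(Cafe, Cafe): (3, 1) - no unilateral deviation beneficial
(Club, Club): (1, 3) - no unilateral deviation beneficial
Mixed NE: P1 plays Cafe with p = 0.75, P2 plays Cafe with q = 0.25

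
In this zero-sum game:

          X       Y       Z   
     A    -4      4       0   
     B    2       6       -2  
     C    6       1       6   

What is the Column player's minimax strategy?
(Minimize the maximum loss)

Column should play X or Y or Z (all achieve the minimum), value = 6

Work:
Column player minimizes Row's maximum payoff:
Column X: max payoff to Row = 6
Column Y: max payoff to Row = 6
Column Z: max payoff to Row = 6
Minimum is 6, achieved by columns X, Y, Z (tied).
Each of X or Y or Z is a minimax strategy.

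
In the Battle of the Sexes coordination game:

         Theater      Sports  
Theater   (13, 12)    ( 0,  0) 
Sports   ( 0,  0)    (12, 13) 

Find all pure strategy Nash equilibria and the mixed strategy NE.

Pure NE: (Theater, Theater) and (Sports, Sports); Mixed NE: p = 0.52, q = 0.48

Work:
Check pure NE:
(Theater, Theater): (13, 12) - no unilateral deviation beneficial
(Sports, Sports): (12, 13) - no unilateral deviation beneficial
Mixed NE: P1 plays Theater with p = 0.52, P2 plays Theater with q = 0.48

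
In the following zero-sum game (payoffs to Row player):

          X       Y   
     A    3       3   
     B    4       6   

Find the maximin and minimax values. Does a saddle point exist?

Maximin = 4, Minimax = 4, Saddle: True

Work:
Row minimums: [3, 4] → maximin = 4
Column maximums: [4, 6] → minimax = 4
Saddle point exists! Game value = 4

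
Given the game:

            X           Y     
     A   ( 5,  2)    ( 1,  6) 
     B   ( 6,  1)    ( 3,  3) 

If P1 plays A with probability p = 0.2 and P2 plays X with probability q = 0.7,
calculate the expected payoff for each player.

E[P1] = 4.84, E[P2] = 1.92

Work:
E[P1] = p·q·π₁(A,X) + p·(1-q)·π₁(A,Y) + (1-p)·q·π₁(B,X) + (1-p)·(1-q)·π₁(B,Y)
= 0.2·0.7·5 + 0.2·0.3·1 + 0.8·0.7·6 + 0.8·0.3·3
= 4.84

E[P2] = 1.92 (similar calculation)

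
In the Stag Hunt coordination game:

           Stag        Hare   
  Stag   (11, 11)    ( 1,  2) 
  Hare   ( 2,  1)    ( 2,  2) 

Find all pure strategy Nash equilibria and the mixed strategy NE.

Pure NE: (Stag, Stag) and (Hare, Hare); Mixed NE: p = 0.1, q = 0.1

Work:
Check pure NE:
(Stag, Stag): (11, 11) - no unilateral deviation beneficial
(Hare, Hare): (2, 2) - no unilateral deviation beneficial
Mixed NE: P1 plays Stag with p = 0.1, P2 plays Stag with q = 0.1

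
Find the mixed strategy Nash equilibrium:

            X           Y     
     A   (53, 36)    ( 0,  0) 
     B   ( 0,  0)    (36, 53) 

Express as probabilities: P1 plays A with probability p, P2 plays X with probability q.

p = 0.5955, q = 0.4045

Work:
Find probabilities that make opponent indifferent:
P2 chooses q to make P1 indifferent between A and B
P1 chooses p to make P2 indifferent between X and Y
Mixed NE: P1 plays (A: 0.5955, B: 0.4045), P2 plays (X: 0.4045, Y: 0.5955)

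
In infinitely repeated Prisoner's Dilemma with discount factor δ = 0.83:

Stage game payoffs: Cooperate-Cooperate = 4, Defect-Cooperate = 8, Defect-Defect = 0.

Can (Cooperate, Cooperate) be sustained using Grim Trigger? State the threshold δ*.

δ* = 0.5; since δ = 0.83 ≥ 0.5, cooperation can be sustained

Work:
For Grim Trigger:
Cooperate forever: 4/(1-δ)
Defect then punished: 8 + 0·δ/(1-δ)
Need: 4/(1-δ) ≥ 8 + 0·δ/(1-δ)
Solving: δ ≥ (T-R)/(T-P) = (8-4)/(8-0) = 0.5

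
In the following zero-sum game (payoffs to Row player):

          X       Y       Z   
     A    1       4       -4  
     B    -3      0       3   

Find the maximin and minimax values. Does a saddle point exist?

Maximin = -3, Minimax = 1, Saddle: False

Work:
Row minimums: [-4, -3] → maximin = -3
Column maximums: [1, 4, 3] → minimax = 1
No saddle point (maximin ≠ minimax). Mixed strategy needed.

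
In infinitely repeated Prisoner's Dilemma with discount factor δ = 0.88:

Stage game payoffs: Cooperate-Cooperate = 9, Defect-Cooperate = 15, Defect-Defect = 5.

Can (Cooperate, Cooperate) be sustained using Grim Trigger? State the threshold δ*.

δ* = 0.6; since δ = 0.88 ≥ 0.6, cooperation can be sustained

Work:
For Grim Trigger:
Cooperate forever: 9/(1-δ)
Defect then punished: 15 + 5·δ/(1-δ)
Need: 9/(1-δ) ≥ 15 + 5·δ/(1-δ)
Solving: δ ≥ (T-R)/(T-P) = (15-9)/(15-5) = 0.6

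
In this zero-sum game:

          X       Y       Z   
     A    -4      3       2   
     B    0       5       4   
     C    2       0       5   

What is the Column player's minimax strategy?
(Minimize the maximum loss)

Column should play X, value = 2

Work:
Column player minimizes Row's maximum payoff:
Column X: max payoff to Row = 2
Column Y: max payoff to Row = 5
Column Z: max payoff to Row = 5
Minimum is 2, achieved by column X.
Minimax strategy: X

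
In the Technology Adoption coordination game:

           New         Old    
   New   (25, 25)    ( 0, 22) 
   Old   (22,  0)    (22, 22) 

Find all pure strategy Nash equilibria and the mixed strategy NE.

Pure NE: (New, New) and (Old, Old); Mixed NE: p = 0.88, q = 0.88

Work:
Check pure NE:
(New, New): (25, 25) - no unilateral deviation beneficial
(Old, Old): (22, 22) - no unilateral deviation beneficial
Mixed NE: P1 plays New with p = 0.88, P2 plays New with q = 0.88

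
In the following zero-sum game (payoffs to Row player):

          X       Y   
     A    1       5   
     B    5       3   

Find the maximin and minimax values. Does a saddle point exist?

Maximin = 3, Minimax = 5, Saddle: False

Work:
Row minimums: [1, 3] → maximin = 3
Column maximums: [5, 5] → minimax = 5
No saddle point (maximin ≠ minimax). Mixed strategy needed.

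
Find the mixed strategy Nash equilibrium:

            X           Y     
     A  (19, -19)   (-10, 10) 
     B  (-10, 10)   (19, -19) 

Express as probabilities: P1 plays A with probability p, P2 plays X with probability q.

p = 0.5, q = 0.5

Work:
Find probabilities that make opponent indifferent:
P2 chooses q to make P1 indifferent between A and B
P1 chooses p to make P2 indifferent between X and Y
Mixed NE: P1 plays (A: 0.5, B: 0.5), P2 plays (X: 0.5, Y: 0.5)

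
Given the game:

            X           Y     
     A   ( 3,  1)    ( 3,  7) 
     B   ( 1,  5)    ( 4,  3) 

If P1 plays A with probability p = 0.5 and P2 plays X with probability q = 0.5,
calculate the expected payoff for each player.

E[P1] = 2.75, E[P2] = 4.0

Work:
E[P1] = p·q·π₁(A,X) + p·(1-q)·π₁(A,Y) + (1-p)·q·π₁(B,X) + (1-p)·(1-q)·π₁(B,Y)
= 0.5·0.5·3 + 0.5·0.5·3 + 0.5·0.5·1 + 0.5·0.5·4
= 2.75

E[P2] = 4.0 (similar calculation)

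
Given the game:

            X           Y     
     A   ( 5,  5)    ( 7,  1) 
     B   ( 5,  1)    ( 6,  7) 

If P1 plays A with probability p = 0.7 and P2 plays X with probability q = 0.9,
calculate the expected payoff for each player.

E[P1] = 5.17, E[P2] = 3.7

Work:
E[P1] = p·q·π₁(A,X) + p·(1-q)·π₁(A,Y) + (1-p)·q·π₁(B,X) + (1-p)·(1-q)·π₁(B,Y)
= 0.7·0.9·5 + 0.7·0.1·7 + 0.3·0.9·5 + 0.3·0.1·6
= 5.17

E[P2] = 3.7 (similar calculation)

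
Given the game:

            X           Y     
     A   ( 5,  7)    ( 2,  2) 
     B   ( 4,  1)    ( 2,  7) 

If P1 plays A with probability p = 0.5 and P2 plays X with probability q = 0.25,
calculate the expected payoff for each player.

E[P1] = 2.625, E[P2] = 4.375

Work:
E[P1] = p·q·π₁(A,X) + p·(1-q)·π₁(A,Y) + (1-p)·q·π₁(B,X) + (1-p)·(1-q)·π₁(B,Y)
= 0.5·0.25·5 + 0.5·0.75·2 + 0.5·0.25·4 + 0.5·0.75·2
= 2.625

E[P2] = 4.375 (similar calculation)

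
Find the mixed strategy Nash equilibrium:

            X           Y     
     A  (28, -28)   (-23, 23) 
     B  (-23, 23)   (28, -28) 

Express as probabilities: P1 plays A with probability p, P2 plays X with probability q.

p = 0.5, q = 0.5

Work:
Find probabilities that make opponent indifferent:
P2 chooses q to make P1 indifferent between A and B
P1 chooses p to make P2 indifferent between X and Y
Mixed NE: P1 plays (A: 0.5, B: 0.5), P2 plays (X: 0.5, Y: 0.5)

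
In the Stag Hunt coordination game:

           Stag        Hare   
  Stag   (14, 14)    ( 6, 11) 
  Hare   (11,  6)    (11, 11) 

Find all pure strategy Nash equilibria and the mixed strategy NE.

Pure NE: (Stag, Stag) and (Hare, Hare); Mixed NE: p = 0.625, q = 0.625

Work:
Check pure NE:
(Stag, Stag): (14, 14) - no unilateral deviation beneficial
(Hare, Hare): (11, 11) - no unilateral deviation beneficial
Mixed NE: P1 plays Stag with p = 0.625, P2 plays Stag with q = 0.625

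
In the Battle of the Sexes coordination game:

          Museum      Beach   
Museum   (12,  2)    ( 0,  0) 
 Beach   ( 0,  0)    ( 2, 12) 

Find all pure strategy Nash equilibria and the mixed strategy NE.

Pure NE: (Museum, Museum) and (Beach, Beach); Mixed NE: p = 0.8571, q = 0.1429

Work:
Check pure NE:
(Museum, Museum): (12, 2) - no unilateral deviation beneficial
(Beach, Beach): (2, 12) - no unilateral deviation beneficial
Mixed NE: P1 plays Museum with p = 0.8571, P2 plays Museum with q = 0.1429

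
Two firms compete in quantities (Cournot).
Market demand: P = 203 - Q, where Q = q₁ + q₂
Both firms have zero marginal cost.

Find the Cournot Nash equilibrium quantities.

q₁* = q₂* = 67.67; P* = 67.67

Work:
Profit: π_i = P·q_i = (a - q_i - q_j)·q_i
FOC: ∂π_i/∂q_i = a - 2q_i - q_j = 0
Reaction function: q_i = (203 - q_j)/2
Symmetry: q* = 203/3 = 67.67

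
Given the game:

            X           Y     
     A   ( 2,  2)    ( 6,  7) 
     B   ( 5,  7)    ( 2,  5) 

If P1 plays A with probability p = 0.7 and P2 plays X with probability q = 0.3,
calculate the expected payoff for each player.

E[P1] = 4.23, E[P2] = 5.53

Work:
E[P1] = p·q·π₁(A,X) + p·(1-q)·π₁(A,Y) + (1-p)·q·π₁(B,X) + (1-p)·(1-q)·π₁(B,Y)
= 0.7·0.3·2 + 0.7·0.7·6 + 0.3·0.3·5 + 0.3·0.7·2
= 4.23

E[P2] = 5.53 (similar calculation)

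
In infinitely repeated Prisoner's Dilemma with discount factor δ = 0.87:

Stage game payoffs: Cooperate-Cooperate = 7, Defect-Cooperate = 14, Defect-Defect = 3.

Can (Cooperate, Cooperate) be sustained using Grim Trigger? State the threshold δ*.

δ* = 0.6364; since δ = 0.87 ≥ 0.6364, cooperation can be sustained

Work:
For Grim Trigger:
Cooperate forever: 7/(1-δ)
Defect then punished: 14 + 3·δ/(1-δ)
Need: 7/(1-δ) ≥ 14 + 3·δ/(1-δ)
Solving: δ ≥ (T-R)/(T-P) = (14-7)/(14-3) = 0.6364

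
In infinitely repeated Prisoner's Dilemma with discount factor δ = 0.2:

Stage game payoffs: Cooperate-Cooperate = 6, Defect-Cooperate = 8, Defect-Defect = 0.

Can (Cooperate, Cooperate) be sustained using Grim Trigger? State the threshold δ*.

δ* = 0.25; since δ = 0.2 < 0.25, cooperation cannot be sustained

Work:
For Grim Trigger:
Cooperate forever: 6/(1-δ)
Defect then punished: 8 + 0·δ/(1-δ)
Need: 6/(1-δ) ≥ 8 + 0·δ/(1-δ)
Solving: δ ≥ (T-R)/(T-P) = (8-6)/(8-0) = 0.25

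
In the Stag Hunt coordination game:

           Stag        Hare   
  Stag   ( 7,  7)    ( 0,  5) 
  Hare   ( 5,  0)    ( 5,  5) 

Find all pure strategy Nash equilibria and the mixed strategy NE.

Pure NE: (Stag, Stag) and (Hare, Hare); Mixed NE: p = 0.7143, q = 0.7143

Work:
Check pure NE:
(Stag, Stag): (7, 7) - no unilateral deviation beneficial
(Hare, Hare): (5, 5) - no unilateral deviation beneficial
Mixed NE: P1 plays Stag with p = 0.7143, P2 plays Stag with q = 0.7143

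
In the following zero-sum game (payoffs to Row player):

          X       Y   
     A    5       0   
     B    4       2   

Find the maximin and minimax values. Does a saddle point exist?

Maximin = 2, Minimax = 2, Saddle: True

Work:
Row minimums: [0, 2] → maximin = 2
Column maximums: [5, 2] → minimax = 2
Saddle point exists! Game value = 2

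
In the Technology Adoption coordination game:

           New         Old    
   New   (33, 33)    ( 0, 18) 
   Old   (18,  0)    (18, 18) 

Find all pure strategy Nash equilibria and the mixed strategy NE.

Pure NE: (New, New) and (Old, Old); Mixed NE: p = 0.5455, q = 0.5455

Work:
Check pure NE:
(New, New): (33, 33) - no unilateral deviation beneficial
(Old, Old): (18, 18) - no unilateral deviation beneficial
Mixed NE: P1 plays New with p = 0.5455, P2 plays New with q = 0.5455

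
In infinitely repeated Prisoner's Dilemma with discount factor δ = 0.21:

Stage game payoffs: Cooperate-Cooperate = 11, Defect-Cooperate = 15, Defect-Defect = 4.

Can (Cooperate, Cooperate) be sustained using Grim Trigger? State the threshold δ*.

δ* = 0.3636; since δ = 0.21 < 0.3636, cooperation cannot be sustained

Work:
For Grim Trigger:
Cooperate forever: 11/(1-δ)
Defect then punished: 15 + 4·δ/(1-δ)
Need: 11/(1-δ) ≥ 15 + 4·δ/(1-δ)
Solving: δ ≥ (T-R)/(T-P) = (15-11)/(15-4) = 0.3636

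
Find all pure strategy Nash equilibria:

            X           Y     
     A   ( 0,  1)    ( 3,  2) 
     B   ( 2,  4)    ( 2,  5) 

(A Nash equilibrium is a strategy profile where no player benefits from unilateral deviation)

Nash equilibrium: (A, Y)

Work:
Best responses:
  P1 vs X: payoffs [0, 2] → best response B (payoff 2)
  P1 vs Y: payoffs [3, 2] → best response A (payoff 3)
  P2 vs A: payoffs [1, 2] → best response Y (payoff 2)
  P2 vs B: payoffs [4, 5] → best response Y (payoff 5)
Mutual best responses: (A,Y) → Nash equilibria.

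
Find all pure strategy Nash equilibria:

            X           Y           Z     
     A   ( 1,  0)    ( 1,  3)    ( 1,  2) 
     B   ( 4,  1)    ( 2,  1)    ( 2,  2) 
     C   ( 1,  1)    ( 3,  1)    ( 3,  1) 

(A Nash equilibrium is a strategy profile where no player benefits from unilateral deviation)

Nash equilibrium: (C, Y), (C, Z)

Work:
Best responses:
  P1 vs X: payoffs [1, 4, 1] → best response B (payoff 4)
  P1 vs Y: payoffs [1, 2, 3] → best response C (payoff 3)
  P1 vs Z: payoffs [1, 2, 3] → best response C (payoff 3)
  P2 vs A: payoffs [0, 3, 2] → best response Y (payoff 3)
  P2 vs B: payoffs [1, 1, 2] → best response Z (payoff 2)
  P2 vs C: payoffs [1, 1, 1] → best response X/Y/Z (payoff 1)
Mutual best responses: (C,Y), (C,Z) → Nash equilibria.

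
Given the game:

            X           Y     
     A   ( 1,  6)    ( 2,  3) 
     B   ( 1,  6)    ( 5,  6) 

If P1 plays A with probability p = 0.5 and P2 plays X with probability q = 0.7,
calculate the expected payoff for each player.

E[P1] = 1.75, E[P2] = 5.55

Work:
E[P1] = p·q·π₁(A,X) + p·(1-q)·π₁(A,Y) + (1-p)·q·π₁(B,X) + (1-p)·(1-q)·π₁(B,Y)
= 0.5·0.7·1 + 0.5·0.3·2 + 0.5·0.7·1 + 0.5·0.3·5
= 1.75

E[P2] = 5.55 (similar calculation)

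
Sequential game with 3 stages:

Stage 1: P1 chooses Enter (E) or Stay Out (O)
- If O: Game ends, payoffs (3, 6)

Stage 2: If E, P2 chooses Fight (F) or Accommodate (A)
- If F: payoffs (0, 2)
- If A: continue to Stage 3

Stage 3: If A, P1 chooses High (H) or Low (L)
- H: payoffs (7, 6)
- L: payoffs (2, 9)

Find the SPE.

SPE: (E, A, H); Outcome (7, 6)

Work:
Stage 3: P1 chooses H (7 vs 2)
Stage 2: P2: F->2, A->6 (anticipating H). Choose A
Stage 1: P1: O->3, E->7 (anticipating A, H). Choose E
SPE path: E -> A -> H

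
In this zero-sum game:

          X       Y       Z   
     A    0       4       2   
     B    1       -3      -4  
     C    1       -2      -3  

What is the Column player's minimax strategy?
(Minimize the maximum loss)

Column should play X, value = 1

Work:
Column player minimizes Row's maximum payoff:
Column X: max payoff to Row = 1
Column Y: max payoff to Row = 4
Column Z: max payoff to Row = 2
Minimum is 1, achieved by column X.
Minimax strategy: X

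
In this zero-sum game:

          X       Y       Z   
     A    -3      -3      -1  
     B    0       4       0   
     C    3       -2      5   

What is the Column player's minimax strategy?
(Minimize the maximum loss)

Column should play X, value = 3

Work:
Column player minimizes Row's maximum payoff:
Column X: max payoff to Row = 3
Column Y: max payoff to Row = 4
Column Z: max payoff to Row = 5
Minimum is 3, achieved by column X.
Minimax strategy: X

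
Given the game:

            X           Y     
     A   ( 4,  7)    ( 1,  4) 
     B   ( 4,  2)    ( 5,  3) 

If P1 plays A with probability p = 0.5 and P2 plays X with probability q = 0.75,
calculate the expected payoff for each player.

E[P1] = 3.75, E[P2] = 4.25

Work:
E[P1] = p·q·π₁(A,X) + p·(1-q)·π₁(A,Y) + (1-p)·q·π₁(B,X) + (1-p)·(1-q)·π₁(B,Y)
= 0.5·0.75·4 + 0.5·0.25·1 + 0.5·0.75·4 + 0.5·0.25·5
= 3.75

E[P2] = 4.25 (similar calculation)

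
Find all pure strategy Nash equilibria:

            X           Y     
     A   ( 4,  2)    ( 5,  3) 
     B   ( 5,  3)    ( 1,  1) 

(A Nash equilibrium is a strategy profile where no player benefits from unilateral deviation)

Nash equilibrium: (A, Y), (B, X)

Work:
Best responses:
  P1 vs X: payoffs [4, 5] → best response B (payoff 5)
  P1 vs Y: payoffs [5, 1] → best response A (payoff 5)
  P2 vs A: payoffs [2, 3] → best response Y (payoff 3)
  P2 vs B: payoffs [3, 1] → best response X (payoff 3)
Mutual best responses: (A,Y), (B,X) → Nash equilibria.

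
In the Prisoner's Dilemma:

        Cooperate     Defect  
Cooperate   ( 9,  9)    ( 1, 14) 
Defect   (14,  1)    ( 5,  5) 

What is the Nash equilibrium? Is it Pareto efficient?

(Defect, Defect) is NE; not Pareto efficient

Work:
Defect dominates Cooperate for both players:
If P2 cooperates: Defect (14) > Cooperate (9)
If P2 defects: Defect (5) > Cooperate (1)
NE: (Defect, Defect) with payoff (5, 5)
But (Cooperate, Cooperate) = (9, 9) Pareto dominates (5, 5)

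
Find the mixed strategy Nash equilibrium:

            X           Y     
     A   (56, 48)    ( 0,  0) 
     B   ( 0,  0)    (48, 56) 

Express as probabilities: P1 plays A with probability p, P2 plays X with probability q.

p = 0.5385, q = 0.4615

Work:
Find probabilities that make opponent indifferent:
P2 chooses q to make P1 indifferent between A and B
P1 chooses p to make P2 indifferent between X and Y
Mixed NE: P1 plays (A: 0.5385, B: 0.4615), P2 plays (X: 0.4615, Y: 0.5385)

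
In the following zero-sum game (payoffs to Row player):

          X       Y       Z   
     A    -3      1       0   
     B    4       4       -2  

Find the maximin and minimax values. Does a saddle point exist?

Maximin = -2, Minimax = 0, Saddle: False

Work:
Row minimums: [-3, -2] → maximin = -2
Column maximums: [4, 4, 0] → minimax = 0
No saddle point (maximin ≠ minimax). Mixed strategy needed.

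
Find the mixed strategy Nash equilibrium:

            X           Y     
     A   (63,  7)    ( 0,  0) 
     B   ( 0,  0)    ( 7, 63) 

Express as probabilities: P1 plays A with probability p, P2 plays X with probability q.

p = 0.9, q = 0.1

Work:
Find probabilities that make opponent indifferent:
P2 chooses q to make P1 indifferent between A and B
P1 chooses p to make P2 indifferent between X and Y
Mixed NE: P1 plays (A: 0.9, B: 0.1), P2 plays (X: 0.1, Y: 0.9)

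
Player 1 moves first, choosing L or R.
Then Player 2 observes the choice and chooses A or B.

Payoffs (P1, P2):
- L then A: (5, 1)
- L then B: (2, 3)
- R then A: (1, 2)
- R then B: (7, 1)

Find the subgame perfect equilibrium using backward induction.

P1 plays L, P2 plays B after L and A after R; Payoff (2, 3)

Work:
Backward induction:
After L: P2 chooses B → P1 gets 2
After R: P2 chooses A → P1 gets 1
P1 chooses L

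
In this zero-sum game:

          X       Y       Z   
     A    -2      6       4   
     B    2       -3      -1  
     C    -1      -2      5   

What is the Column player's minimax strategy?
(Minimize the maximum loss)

Column should play X, value = 2

Work:
Column player minimizes Row's maximum payoff:
Column X: max payoff to Row = 2
Column Y: max payoff to Row = 6
Column Z: max payoff to Row = 5
Minimum is 2, achieved by column X.
Minimax strategy: X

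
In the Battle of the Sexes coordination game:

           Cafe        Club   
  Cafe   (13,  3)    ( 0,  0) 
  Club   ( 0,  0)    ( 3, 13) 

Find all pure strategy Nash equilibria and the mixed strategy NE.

Pure NE: (Cafe, Cafe) and (Club, Club); Mixed NE: p = 0.8125, q = 0.1875

Work:
Check pure NE:
(Cafe, Cafe): (13, 3) - no unilateral deviation beneficial
(Club, Club): (3, 13) - no unilateral deviation beneficial
Mixed NE: P1 plays Cafe with p = 0.8125, P2 plays Cafe with q = 0.1875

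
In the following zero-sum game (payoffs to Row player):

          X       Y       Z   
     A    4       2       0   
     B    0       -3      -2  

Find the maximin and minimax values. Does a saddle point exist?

Maximin = 0, Minimax = 0, Saddle: True

Work:
Row minimums: [0, -3] → maximin = 0
Column maximums: [4, 2, 0] → minimax = 0
Saddle point exists! Game value = 0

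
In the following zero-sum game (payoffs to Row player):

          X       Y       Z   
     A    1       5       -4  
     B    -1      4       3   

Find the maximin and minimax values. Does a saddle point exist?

Maximin = -1, Minimax = 1, Saddle: False

Work:
Row minimums: [-4, -1] → maximin = -1
Column maximums: [1, 5, 3] → minimax = 1
No saddle point (maximin ≠ minimax). Mixed strategy needed.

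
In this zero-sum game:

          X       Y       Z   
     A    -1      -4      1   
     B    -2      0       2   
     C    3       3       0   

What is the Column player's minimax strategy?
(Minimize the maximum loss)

Column should play Z, value = 2

Work:
Column player minimizes Row's maximum payoff:
Column X: max payoff to Row = 3
Column Y: max payoff to Row = 3
Column Z: max payoff to Row = 2
Minimum is 2, achieved by column Z.
Minimax strategy: Z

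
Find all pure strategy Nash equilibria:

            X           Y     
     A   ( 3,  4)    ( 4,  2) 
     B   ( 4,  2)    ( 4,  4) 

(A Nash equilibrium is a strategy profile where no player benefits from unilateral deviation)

Nash equilibrium: (B, Y)

Work:
Best responses:
  P1 vs X: payoffs [3, 4] → best response B (payoff 4)
  P1 vs Y: payoffs [4, 4] → best response A/B (payoff 4)
  P2 vs A: payoffs [4, 2] → best response X (payoff 4)
  P2 vs B: payoffs [2, 4] → best response Y (payoff 4)
Mutual best responses: (B,Y) → Nash equilibria.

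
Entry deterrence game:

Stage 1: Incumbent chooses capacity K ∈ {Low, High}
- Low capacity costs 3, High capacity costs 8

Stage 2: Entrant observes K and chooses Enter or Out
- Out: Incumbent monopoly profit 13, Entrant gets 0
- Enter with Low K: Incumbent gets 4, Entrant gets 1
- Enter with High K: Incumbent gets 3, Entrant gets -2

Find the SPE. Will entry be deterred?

SPE: (High, Enter|Low, Out|High); Entry deterred. Incumbent net profit = 5

Work:
After Low K: Entrant enters (1 > 0)
After High K: Entrant stays out (-2 < 0)
Incumbent: Low → 4−3=1, High → 13−8=5
Incumbent chooses High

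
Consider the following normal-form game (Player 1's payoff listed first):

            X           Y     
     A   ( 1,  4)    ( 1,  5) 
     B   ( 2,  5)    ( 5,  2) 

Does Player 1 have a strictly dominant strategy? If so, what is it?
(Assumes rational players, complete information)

Yes, Player 1's strictly dominant strategy is B

Work:
A strategy strictly dominates another if it gives a strictly higher payoff against every opponent action. Compare each pair of P1's strategies column-by-column:
  A vs B: [1 vs 2, 1 vs 5] → A does not strictly dominate B (column X: 1 ≤ 2)
  B vs A: [2 vs 1, 5 vs 1] → B strictly dominates A
B strictly dominates every other strategy → strictly dominant.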